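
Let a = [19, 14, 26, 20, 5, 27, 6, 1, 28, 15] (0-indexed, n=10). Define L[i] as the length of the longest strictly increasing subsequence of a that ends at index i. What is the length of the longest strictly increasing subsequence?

4

   i    0    1    2    3    4    5    6    7    8    9
a[i]   19   14   26   20    5   27    6    1   28   15
L[i]    1    1    2    2    1    3    2    1    4    3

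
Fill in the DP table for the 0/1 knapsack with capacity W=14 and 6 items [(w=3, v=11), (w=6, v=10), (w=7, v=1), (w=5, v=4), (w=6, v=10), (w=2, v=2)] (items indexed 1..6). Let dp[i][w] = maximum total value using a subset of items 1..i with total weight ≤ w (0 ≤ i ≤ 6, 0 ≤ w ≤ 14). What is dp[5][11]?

21

i\w   0   1   2   3   4   5   6   7   8   9  10  11  12  13  14
  0   0   0   0   0   0   0   0   0   0   0   0   0   0   0   0
  1   0   0   0  11  11  11  11  11  11  11  11  11  11  11  11
  2   0   0   0  11  11  11  11  11  11  21  21  21  21  21  21
  3   0   0   0  11  11  11  11  11  11  21  21  21  21  21  21
  4   0   0   0  11  11  11  11  11  15  21  21  21  21  21  25
  5   0   0   0  11  11  11  11  11  15  21  21  21  21  21  25
  6   0   0   2  11  11  13  13  13  15  21  21  23  23  23  25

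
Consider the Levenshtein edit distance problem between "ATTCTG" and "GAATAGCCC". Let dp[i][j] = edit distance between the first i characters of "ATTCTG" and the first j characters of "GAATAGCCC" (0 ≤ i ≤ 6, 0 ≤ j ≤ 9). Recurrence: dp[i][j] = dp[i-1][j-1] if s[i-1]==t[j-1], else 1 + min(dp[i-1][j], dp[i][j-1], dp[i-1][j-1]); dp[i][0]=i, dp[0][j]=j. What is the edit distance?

   ''  G  A  A  T  A  G  C  C  C
''  0  1  2  3  4  5  6  7  8  9
 A  1  1  1  2  3  4  5  6  7  8
 T  2  2  2  2  2  3  4  5  6  7
 T  3  3  3  3  2  3  4  5  6  7
 C  4  4  4  4  3  3  4  4  5  6
 T  5  5  5  5  4  4  4  5  5  6
 G  6  5  6  6  5  5  4  5  6  6

6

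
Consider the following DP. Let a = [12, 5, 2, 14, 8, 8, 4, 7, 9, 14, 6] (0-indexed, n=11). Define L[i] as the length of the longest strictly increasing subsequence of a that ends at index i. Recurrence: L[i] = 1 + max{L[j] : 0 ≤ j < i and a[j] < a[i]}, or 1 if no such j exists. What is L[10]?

3

   i    0    1    2    3    4    5    6    7    8    9   10
a[i]   12    5    2   14    8    8    4    7    9   14    6
L[i]    1    1    1    2    2    2    2    3    4    5    3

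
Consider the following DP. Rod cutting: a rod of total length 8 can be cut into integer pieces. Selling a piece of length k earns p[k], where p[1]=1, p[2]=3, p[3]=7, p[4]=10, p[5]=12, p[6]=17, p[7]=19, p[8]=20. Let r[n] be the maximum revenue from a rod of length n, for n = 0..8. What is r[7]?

19

   n    0    1    2    3    4    5    6    7    8
r[n]    0    1    3    7   10   12   17   19   20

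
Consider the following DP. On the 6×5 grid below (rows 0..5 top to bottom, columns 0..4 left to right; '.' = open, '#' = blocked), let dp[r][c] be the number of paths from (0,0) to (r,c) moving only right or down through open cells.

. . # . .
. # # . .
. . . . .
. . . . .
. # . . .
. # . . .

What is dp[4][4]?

12

r\c   0   1   2   3   4
  0   1   1   0   0   0
  1   1   0   0   0   0
  2   1   1   1   1   1
  3   1   2   3   4   5
  4   1   0   3   7  12
  5   1   0   3  10  22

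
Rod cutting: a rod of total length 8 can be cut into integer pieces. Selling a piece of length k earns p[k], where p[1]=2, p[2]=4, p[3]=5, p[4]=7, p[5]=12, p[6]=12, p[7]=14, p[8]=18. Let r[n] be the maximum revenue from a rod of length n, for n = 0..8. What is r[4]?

   n    0    1    2    3    4    5    6    7    8
r[n]    0    2    4    6    8   12   14   16   18

8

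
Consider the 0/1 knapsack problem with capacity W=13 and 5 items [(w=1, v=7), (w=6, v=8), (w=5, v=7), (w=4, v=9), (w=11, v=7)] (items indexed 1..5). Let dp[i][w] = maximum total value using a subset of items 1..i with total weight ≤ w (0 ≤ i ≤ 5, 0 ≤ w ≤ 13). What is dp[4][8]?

i\w   0   1   2   3   4   5   6   7   8   9  10  11  12  13
  0   0   0   0   0   0   0   0   0   0   0   0   0   0   0
  1   0   7   7   7   7   7   7   7   7   7   7   7   7   7
  2   0   7   7   7   7   7   8  15  15  15  15  15  15  15
  3   0   7   7   7   7   7  14  15  15  15  15  15  22  22
  4   0   7   7   7   9  16  16  16  16  16  23  24  24  24
  5   0   7   7   7   9  16  16  16  16  16  23  24  24  24

16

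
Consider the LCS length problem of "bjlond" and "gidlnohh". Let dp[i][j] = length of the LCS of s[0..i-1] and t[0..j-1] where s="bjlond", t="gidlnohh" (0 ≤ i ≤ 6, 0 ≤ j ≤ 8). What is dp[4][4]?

   ''  g  i  d  l  n  o  h  h
''  0  0  0  0  0  0  0  0  0
 b  0  0  0  0  0  0  0  0  0
 j  0  0  0  0  0  0  0  0  0
 l  0  0  0  0  1  1  1  1  1
 o  0  0  0  0  1  1  2  2  2
 n  0  0  0  0  1  2  2  2  2
 d  0  0  0  1  1  2  2  2  2

1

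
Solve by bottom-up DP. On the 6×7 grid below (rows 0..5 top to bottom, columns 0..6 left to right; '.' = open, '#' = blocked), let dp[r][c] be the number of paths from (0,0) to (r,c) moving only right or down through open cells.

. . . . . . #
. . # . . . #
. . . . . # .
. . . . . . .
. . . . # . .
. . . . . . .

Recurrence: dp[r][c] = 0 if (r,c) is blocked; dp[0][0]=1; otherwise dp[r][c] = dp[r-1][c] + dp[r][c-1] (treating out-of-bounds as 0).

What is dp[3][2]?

r\c   0   1   2   3   4   5   6
  0   1   1   1   1   1   1   0
  1   1   2   0   1   2   3   0
  2   1   3   3   4   6   0   0
  3   1   4   7  11  17  17  17
  4   1   5  12  23   0  17  34
  5   1   6  18  41  41  58  92

7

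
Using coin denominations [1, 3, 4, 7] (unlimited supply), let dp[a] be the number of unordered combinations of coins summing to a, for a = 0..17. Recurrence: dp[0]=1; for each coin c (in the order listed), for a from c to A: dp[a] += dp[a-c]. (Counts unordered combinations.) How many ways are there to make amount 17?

after  coin     0     1     2     3     4     5     6     7     8     9    10    11    12    13    14    15    16    17
          1     1     1     1     1     1     1     1     1     1     1     1     1     1     1     1     1     1     1
          3     1     1     1     2     2     2     3     3     3     4     4     4     5     5     5     6     6     6
          4     1     1     1     2     3     3     4     5     6     7     8     9    11    12    13    15    17    18
          7     1     1     1     2     3     3     4     6     7     8    10    12    14    16    19    22    25    28

28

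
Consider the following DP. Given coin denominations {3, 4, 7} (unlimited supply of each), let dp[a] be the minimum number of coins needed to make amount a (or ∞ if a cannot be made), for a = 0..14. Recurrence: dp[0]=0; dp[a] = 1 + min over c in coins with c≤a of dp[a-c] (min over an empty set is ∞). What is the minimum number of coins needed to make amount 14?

 a  0  1  2  3  4  5  6  7  8  9 10 11 12 13 14
dp  0  -  -  1  1  -  2  1  2  3  2  2  3  3  2
(- denotes ∞ / unreachable)

2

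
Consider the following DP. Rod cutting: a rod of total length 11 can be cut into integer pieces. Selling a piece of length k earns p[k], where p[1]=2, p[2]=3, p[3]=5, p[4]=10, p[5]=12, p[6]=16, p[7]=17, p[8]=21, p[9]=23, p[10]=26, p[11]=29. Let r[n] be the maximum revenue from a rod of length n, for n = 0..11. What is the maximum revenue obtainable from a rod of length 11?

29

   n    0    1    2    3    4    5    6    7    8    9   10   11
r[n]    0    2    4    6   10   12   16   18   21   23   26   29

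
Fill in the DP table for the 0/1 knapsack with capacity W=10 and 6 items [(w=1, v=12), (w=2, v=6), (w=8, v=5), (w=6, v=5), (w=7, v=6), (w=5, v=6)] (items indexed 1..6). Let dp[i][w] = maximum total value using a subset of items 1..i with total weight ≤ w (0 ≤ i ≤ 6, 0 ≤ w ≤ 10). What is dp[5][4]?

18

i\w   0   1   2   3   4   5   6   7   8   9  10
  0   0   0   0   0   0   0   0   0   0   0   0
  1   0  12  12  12  12  12  12  12  12  12  12
  2   0  12  12  18  18  18  18  18  18  18  18
  3   0  12  12  18  18  18  18  18  18  18  18
  4   0  12  12  18  18  18  18  18  18  23  23
  5   0  12  12  18  18  18  18  18  18  23  24
  6   0  12  12  18  18  18  18  18  24  24  24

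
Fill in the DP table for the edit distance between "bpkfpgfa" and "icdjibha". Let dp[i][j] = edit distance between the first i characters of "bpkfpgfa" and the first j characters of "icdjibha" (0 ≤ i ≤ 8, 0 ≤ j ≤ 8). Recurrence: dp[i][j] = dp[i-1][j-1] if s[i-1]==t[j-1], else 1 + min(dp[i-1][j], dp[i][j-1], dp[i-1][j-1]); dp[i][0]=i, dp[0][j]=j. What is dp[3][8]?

7

   ''  i  c  d  j  i  b  h  a
''  0  1  2  3  4  5  6  7  8
 b  1  1  2  3  4  5  5  6  7
 p  2  2  2  3  4  5  6  6  7
 k  3  3  3  3  4  5  6  7  7
 f  4  4  4  4  4  5  6  7  8
 p  5  5  5  5  5  5  6  7  8
 g  6  6  6  6  6  6  6  7  8
 f  7  7  7  7  7  7  7  7  8
 a  8  8  8  8  8  8  8  8  7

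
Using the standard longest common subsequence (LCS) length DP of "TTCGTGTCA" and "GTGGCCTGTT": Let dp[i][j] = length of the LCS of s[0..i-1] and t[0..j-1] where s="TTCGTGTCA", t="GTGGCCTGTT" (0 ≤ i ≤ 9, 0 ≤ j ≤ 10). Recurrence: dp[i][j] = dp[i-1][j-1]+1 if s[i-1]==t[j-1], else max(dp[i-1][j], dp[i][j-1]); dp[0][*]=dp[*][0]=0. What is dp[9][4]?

   ''  G  T  G  G  C  C  T  G  T  T
''  0  0  0  0  0  0  0  0  0  0  0
 T  0  0  1  1  1  1  1  1  1  1  1
 T  0  0  1  1  1  1  1  2  2  2  2
 C  0  0  1  1  1  2  2  2  2  2  2
 G  0  1  1  2  2  2  2  2  3  3  3
 T  0  1  2  2  2  2  2  3  3  4  4
 G  0  1  2  3  3  3  3  3  4  4  4
 T  0  1  2  3  3  3  3  4  4  5  5
 C  0  1  2  3  3  4  4  4  4  5  5
 A  0  1  2  3  3  4  4  4  4  5  5

3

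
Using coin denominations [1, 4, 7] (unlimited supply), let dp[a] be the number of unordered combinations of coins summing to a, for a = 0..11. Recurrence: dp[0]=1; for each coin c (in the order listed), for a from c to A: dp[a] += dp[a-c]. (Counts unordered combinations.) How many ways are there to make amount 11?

5

after  coin     0     1     2     3     4     5     6     7     8     9    10    11
          1     1     1     1     1     1     1     1     1     1     1     1     1
          4     1     1     1     1     2     2     2     2     3     3     3     3
          7     1     1     1     1     2     2     2     3     4     4     4     5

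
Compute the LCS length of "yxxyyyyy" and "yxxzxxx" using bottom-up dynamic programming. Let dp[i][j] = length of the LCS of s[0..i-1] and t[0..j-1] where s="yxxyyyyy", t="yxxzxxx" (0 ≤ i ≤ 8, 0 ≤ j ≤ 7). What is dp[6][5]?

   ''  y  x  x  z  x  x  x
''  0  0  0  0  0  0  0  0
 y  0  1  1  1  1  1  1  1
 x  0  1  2  2  2  2  2  2
 x  0  1  2  3  3  3  3  3
 y  0  1  2  3  3  3  3  3
 y  0  1  2  3  3  3  3  3
 y  0  1  2  3  3  3  3  3
 y  0  1  2  3  3  3  3  3
 y  0  1  2  3  3  3  3  3

3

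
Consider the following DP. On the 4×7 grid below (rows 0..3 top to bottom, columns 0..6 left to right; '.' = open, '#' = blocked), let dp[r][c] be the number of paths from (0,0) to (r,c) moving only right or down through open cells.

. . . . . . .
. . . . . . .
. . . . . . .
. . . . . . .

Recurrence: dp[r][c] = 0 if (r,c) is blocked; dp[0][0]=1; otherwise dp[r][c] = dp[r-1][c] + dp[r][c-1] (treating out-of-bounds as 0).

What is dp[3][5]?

56

r\c   0   1   2   3   4   5   6
  0   1   1   1   1   1   1   1
  1   1   2   3   4   5   6   7
  2   1   3   6  10  15  21  28
  3   1   4  10  20  35  56  84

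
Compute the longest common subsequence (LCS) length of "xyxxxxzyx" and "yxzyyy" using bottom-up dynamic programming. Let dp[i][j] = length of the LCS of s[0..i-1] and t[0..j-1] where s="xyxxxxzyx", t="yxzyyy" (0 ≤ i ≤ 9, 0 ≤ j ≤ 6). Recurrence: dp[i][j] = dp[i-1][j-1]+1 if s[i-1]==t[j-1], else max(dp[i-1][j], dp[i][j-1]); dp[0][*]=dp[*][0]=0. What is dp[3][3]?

2

   ''  y  x  z  y  y  y
''  0  0  0  0  0  0  0
 x  0  0  1  1  1  1  1
 y  0  1  1  1  2  2  2
 x  0  1  2  2  2  2  2
 x  0  1  2  2  2  2  2
 x  0  1  2  2  2  2  2
 x  0  1  2  2  2  2  2
 z  0  1  2  3  3  3  3
 y  0  1  2  3  4  4  4
 x  0  1  2  3  4  4  4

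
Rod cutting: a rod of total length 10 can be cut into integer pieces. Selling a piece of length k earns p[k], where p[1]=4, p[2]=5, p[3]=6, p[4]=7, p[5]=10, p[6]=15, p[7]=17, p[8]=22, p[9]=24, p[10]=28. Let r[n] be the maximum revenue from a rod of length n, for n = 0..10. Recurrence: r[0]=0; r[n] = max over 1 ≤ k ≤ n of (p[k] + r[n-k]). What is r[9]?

36

   n    0    1    2    3    4    5    6    7    8    9   10
r[n]    0    4    8   12   16   20   24   28   32   36   40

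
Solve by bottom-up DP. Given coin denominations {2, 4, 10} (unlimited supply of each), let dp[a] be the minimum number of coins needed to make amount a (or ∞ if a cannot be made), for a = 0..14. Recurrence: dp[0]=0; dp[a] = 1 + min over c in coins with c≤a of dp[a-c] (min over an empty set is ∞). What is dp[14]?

 a  0  1  2  3  4  5  6  7  8  9 10 11 12 13 14
dp  0  -  1  -  1  -  2  -  2  -  1  -  2  -  2
(- denotes ∞ / unreachable)

2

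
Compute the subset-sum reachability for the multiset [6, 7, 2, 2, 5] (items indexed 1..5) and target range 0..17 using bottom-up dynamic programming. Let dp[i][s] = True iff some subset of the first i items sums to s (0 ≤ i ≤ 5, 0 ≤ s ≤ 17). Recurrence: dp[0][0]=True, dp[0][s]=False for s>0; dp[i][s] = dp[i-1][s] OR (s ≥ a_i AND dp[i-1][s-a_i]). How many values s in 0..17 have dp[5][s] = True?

i\s   0   1   2   3   4   5   6   7   8   9  10  11  12  13  14  15  16  17
  0   T   F   F   F   F   F   F   F   F   F   F   F   F   F   F   F   F   F
  1   T   F   F   F   F   F   T   F   F   F   F   F   F   F   F   F   F   F
  2   T   F   F   F   F   F   T   T   F   F   F   F   F   T   F   F   F   F
  3   T   F   T   F   F   F   T   T   T   T   F   F   F   T   F   T   F   F
  4   T   F   T   F   T   F   T   T   T   T   T   T   F   T   F   T   F   T
  5   T   F   T   F   T   T   T   T   T   T   T   T   T   T   T   T   T   T

16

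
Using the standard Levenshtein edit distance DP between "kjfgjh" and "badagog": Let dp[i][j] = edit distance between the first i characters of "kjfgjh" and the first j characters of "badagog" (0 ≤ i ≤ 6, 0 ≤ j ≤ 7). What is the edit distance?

   ''  b  a  d  a  g  o  g
''  0  1  2  3  4  5  6  7
 k  1  1  2  3  4  5  6  7
 j  2  2  2  3  4  5  6  7
 f  3  3  3  3  4  5  6  7
 g  4  4  4  4  4  4  5  6
 j  5  5  5  5  5  5  5  6
 h  6  6  6  6  6  6  6  6

6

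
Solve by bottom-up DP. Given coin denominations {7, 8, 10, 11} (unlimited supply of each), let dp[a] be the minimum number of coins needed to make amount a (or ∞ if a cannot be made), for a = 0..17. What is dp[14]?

 a  0  1  2  3  4  5  6  7  8  9 10 11 12 13 14 15 16 17
dp  0  -  -  -  -  -  -  1  1  -  1  1  -  -  2  2  2  2
(- denotes ∞ / unreachable)

2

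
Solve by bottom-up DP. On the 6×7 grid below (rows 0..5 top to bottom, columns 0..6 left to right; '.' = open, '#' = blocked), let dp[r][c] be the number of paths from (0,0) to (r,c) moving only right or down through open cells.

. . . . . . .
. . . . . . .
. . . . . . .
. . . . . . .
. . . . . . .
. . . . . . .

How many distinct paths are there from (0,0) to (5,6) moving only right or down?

r\c   0   1   2   3   4   5   6
  0   1   1   1   1   1   1   1
  1   1   2   3   4   5   6   7
  2   1   3   6  10  15  21  28
  3   1   4  10  20  35  56  84
  4   1   5  15  35  70 126 210
  5   1   6  21  56 126 252 462

462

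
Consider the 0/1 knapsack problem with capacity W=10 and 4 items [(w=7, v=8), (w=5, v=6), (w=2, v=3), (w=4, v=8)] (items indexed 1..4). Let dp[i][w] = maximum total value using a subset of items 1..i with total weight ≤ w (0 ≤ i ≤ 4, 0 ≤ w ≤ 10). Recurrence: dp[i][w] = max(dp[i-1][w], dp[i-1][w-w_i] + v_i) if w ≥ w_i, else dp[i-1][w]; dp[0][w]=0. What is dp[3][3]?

i\w   0   1   2   3   4   5   6   7   8   9  10
  0   0   0   0   0   0   0   0   0   0   0   0
  1   0   0   0   0   0   0   0   8   8   8   8
  2   0   0   0   0   0   6   6   8   8   8   8
  3   0   0   3   3   3   6   6   9   9  11  11
  4   0   0   3   3   8   8  11  11  11  14  14

3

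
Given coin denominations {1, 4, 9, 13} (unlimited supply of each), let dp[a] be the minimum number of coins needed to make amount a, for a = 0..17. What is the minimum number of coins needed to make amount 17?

 a  0  1  2  3  4  5  6  7  8  9 10 11 12 13 14 15 16 17
dp  0  1  2  3  1  2  3  4  2  1  2  3  3  1  2  3  4  2

2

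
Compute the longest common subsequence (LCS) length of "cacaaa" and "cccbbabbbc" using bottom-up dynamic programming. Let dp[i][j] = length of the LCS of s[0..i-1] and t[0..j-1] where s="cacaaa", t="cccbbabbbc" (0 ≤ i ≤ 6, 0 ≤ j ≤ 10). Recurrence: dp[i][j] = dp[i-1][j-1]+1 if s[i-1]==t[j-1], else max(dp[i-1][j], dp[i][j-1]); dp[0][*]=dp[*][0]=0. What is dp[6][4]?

2

   ''  c  c  c  b  b  a  b  b  b  c
''  0  0  0  0  0  0  0  0  0  0  0
 c  0  1  1  1  1  1  1  1  1  1  1
 a  0  1  1  1  1  1  2  2  2  2  2
 c  0  1  2  2  2  2  2  2  2  2  3
 a  0  1  2  2  2  2  3  3  3  3  3
 a  0  1  2  2  2  2  3  3  3  3  3
 a  0  1  2  2  2  2  3  3  3  3  3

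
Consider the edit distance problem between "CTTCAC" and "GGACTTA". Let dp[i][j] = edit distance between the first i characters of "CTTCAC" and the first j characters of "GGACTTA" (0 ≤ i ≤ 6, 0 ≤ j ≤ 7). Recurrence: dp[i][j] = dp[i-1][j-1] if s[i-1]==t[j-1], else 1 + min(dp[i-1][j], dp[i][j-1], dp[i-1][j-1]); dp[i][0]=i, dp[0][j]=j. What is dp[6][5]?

   ''  G  G  A  C  T  T  A
''  0  1  2  3  4  5  6  7
 C  1  1  2  3  3  4  5  6
 T  2  2  2  3  4  3  4  5
 T  3  3  3  3  4  4  3  4
 C  4  4  4  4  3  4  4  4
 A  5  5  5  4  4  4  5  4
 C  6  6  6  5  4  5  5  5

5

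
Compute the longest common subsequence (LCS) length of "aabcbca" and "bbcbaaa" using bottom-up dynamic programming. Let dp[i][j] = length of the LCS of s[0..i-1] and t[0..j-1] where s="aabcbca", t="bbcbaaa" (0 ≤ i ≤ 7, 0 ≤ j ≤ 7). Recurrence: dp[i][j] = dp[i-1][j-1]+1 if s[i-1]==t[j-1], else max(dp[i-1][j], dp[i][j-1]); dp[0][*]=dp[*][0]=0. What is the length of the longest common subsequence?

   ''  b  b  c  b  a  a  a
''  0  0  0  0  0  0  0  0
 a  0  0  0  0  0  1  1  1
 a  0  0  0  0  0  1  2  2
 b  0  1  1  1  1  1  2  2
 c  0  1  1  2  2  2  2  2
 b  0  1  2  2  3  3  3  3
 c  0  1  2  3  3  3  3  3
 a  0  1  2  3  3  4  4  4

4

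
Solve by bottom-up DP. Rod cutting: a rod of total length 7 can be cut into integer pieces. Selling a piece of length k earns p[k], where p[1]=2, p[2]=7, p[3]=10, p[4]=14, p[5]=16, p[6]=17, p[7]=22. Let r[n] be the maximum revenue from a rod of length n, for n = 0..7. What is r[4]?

14

   n    0    1    2    3    4    5    6    7
r[n]    0    2    7   10   14   17   21   24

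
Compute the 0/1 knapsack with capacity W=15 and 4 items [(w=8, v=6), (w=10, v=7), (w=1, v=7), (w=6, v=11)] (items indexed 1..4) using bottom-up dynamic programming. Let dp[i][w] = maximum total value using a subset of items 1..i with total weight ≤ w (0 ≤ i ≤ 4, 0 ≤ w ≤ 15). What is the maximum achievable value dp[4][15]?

i\w   0   1   2   3   4   5   6   7   8   9  10  11  12  13  14  15
  0   0   0   0   0   0   0   0   0   0   0   0   0   0   0   0   0
  1   0   0   0   0   0   0   0   0   6   6   6   6   6   6   6   6
  2   0   0   0   0   0   0   0   0   6   6   7   7   7   7   7   7
  3   0   7   7   7   7   7   7   7   7  13  13  14  14  14  14  14
  4   0   7   7   7   7   7  11  18  18  18  18  18  18  18  18  24

24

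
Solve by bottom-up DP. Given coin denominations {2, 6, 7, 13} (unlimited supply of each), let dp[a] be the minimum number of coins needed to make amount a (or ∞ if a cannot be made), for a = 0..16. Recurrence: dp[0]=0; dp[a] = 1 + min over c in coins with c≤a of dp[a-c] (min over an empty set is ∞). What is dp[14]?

2

 a  0  1  2  3  4  5  6  7  8  9 10 11 12 13 14 15 16
dp  0  -  1  -  2  -  1  1  2  2  3  3  2  1  2  2  3
(- denotes ∞ / unreachable)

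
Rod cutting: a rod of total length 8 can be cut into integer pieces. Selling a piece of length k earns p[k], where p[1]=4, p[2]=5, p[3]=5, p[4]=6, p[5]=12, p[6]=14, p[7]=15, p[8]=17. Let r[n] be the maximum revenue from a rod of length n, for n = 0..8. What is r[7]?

   n    0    1    2    3    4    5    6    7    8
r[n]    0    4    8   12   16   20   24   28   32

28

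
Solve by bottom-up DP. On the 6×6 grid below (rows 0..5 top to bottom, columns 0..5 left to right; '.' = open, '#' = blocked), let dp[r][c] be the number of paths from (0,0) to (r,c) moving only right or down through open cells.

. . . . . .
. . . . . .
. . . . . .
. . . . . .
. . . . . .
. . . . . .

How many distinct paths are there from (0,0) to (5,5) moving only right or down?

252

r\c   0   1   2   3   4   5
  0   1   1   1   1   1   1
  1   1   2   3   4   5   6
  2   1   3   6  10  15  21
  3   1   4  10  20  35  56
  4   1   5  15  35  70 126
  5   1   6  21  56 126 252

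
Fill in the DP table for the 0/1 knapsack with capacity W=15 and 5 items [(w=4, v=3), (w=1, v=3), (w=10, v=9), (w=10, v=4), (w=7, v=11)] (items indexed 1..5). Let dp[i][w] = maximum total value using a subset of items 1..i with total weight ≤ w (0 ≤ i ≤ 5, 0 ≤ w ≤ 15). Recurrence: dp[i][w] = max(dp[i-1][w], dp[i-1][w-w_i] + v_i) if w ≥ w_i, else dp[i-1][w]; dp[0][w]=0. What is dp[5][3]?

3

i\w   0   1   2   3   4   5   6   7   8   9  10  11  12  13  14  15
  0   0   0   0   0   0   0   0   0   0   0   0   0   0   0   0   0
  1   0   0   0   0   3   3   3   3   3   3   3   3   3   3   3   3
  2   0   3   3   3   3   6   6   6   6   6   6   6   6   6   6   6
  3   0   3   3   3   3   6   6   6   6   6   9  12  12  12  12  15
  4   0   3   3   3   3   6   6   6   6   6   9  12  12  12  12  15
  5   0   3   3   3   3   6   6  11  14  14  14  14  17  17  17  17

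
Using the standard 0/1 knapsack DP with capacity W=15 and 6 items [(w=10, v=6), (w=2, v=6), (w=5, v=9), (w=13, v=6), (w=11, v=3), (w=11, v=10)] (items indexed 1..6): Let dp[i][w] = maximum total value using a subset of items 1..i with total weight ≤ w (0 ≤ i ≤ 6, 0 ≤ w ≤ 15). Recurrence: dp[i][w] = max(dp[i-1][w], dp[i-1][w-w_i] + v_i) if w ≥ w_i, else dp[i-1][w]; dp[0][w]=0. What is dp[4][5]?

9

i\w   0   1   2   3   4   5   6   7   8   9  10  11  12  13  14  15
  0   0   0   0   0   0   0   0   0   0   0   0   0   0   0   0   0
  1   0   0   0   0   0   0   0   0   0   0   6   6   6   6   6   6
  2   0   0   6   6   6   6   6   6   6   6   6   6  12  12  12  12
  3   0   0   6   6   6   9   9  15  15  15  15  15  15  15  15  15
  4   0   0   6   6   6   9   9  15  15  15  15  15  15  15  15  15
  5   0   0   6   6   6   9   9  15  15  15  15  15  15  15  15  15
  6   0   0   6   6   6   9   9  15  15  15  15  15  15  16  16  16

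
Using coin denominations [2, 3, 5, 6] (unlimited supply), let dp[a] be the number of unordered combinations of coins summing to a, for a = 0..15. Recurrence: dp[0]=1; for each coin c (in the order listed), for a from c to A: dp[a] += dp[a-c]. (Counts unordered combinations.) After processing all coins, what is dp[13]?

after  coin     0     1     2     3     4     5     6     7     8     9    10    11    12    13    14    15
          2     1     0     1     0     1     0     1     0     1     0     1     0     1     0     1     0
          3     1     0     1     1     1     1     2     1     2     2     2     2     3     2     3     3
          5     1     0     1     1     1     2     2     2     3     3     4     4     5     5     6     7
          6     1     0     1     1     1     2     3     2     4     4     5     6     8     7    10    11

7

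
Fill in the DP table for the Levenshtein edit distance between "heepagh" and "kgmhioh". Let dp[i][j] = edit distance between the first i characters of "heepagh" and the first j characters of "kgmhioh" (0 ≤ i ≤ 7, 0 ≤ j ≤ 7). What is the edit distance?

   ''  k  g  m  h  i  o  h
''  0  1  2  3  4  5  6  7
 h  1  1  2  3  3  4  5  6
 e  2  2  2  3  4  4  5  6
 e  3  3  3  3  4  5  5  6
 p  4  4  4  4  4  5  6  6
 a  5  5  5  5  5  5  6  7
 g  6  6  5  6  6  6  6  7
 h  7  7  6  6  6  7  7  6

6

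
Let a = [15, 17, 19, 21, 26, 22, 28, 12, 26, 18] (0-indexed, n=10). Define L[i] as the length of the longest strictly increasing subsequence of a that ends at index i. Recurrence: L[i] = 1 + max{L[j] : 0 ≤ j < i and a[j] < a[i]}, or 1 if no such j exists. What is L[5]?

   i    0    1    2    3    4    5    6    7    8    9
a[i]   15   17   19   21   26   22   28   12   26   18
L[i]    1    2    3    4    5    5    6    1    6    3

5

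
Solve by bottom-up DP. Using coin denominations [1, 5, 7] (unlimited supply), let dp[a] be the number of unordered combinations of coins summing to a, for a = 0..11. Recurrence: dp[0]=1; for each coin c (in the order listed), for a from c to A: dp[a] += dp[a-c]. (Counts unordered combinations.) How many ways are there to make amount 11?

4

after  coin     0     1     2     3     4     5     6     7     8     9    10    11
          1     1     1     1     1     1     1     1     1     1     1     1     1
          5     1     1     1     1     1     2     2     2     2     2     3     3
          7     1     1     1     1     1     2     2     3     3     3     4     4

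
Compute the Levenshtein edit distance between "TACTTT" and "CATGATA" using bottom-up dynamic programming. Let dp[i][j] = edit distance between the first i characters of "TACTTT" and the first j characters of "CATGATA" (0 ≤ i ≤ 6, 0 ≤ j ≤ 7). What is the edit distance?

   ''  C  A  T  G  A  T  A
''  0  1  2  3  4  5  6  7
 T  1  1  2  2  3  4  5  6
 A  2  2  1  2  3  3  4  5
 C  3  2  2  2  3  4  4  5
 T  4  3  3  2  3  4  4  5
 T  5  4  4  3  3  4  4  5
 T  6  5  5  4  4  4  4  5

5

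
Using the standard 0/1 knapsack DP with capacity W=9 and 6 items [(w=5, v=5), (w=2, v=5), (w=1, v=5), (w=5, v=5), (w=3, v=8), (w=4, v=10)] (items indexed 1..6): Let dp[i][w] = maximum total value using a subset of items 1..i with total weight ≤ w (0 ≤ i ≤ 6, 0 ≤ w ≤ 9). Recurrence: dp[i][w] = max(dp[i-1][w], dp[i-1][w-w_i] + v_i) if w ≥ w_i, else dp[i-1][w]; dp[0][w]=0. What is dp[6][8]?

23

i\w   0   1   2   3   4   5   6   7   8   9
  0   0   0   0   0   0   0   0   0   0   0
  1   0   0   0   0   0   5   5   5   5   5
  2   0   0   5   5   5   5   5  10  10  10
  3   0   5   5  10  10  10  10  10  15  15
  4   0   5   5  10  10  10  10  10  15  15
  5   0   5   5  10  13  13  18  18  18  18
  6   0   5   5  10  13  15  18  20  23  23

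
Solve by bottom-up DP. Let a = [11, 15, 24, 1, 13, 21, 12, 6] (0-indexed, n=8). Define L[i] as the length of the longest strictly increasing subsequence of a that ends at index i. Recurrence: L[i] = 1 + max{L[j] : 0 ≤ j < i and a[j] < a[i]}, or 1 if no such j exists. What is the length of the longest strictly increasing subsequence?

   i    0    1    2    3    4    5    6    7
a[i]   11   15   24    1   13   21   12    6
L[i]    1    2    3    1    2    3    2    2

3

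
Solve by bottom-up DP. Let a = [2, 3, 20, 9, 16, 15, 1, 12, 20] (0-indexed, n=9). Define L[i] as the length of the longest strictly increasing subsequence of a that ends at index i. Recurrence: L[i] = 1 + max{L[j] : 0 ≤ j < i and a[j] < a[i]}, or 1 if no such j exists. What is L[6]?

1

   i    0    1    2    3    4    5    6    7    8
a[i]    2    3   20    9   16   15    1   12   20
L[i]    1    2    3    3    4    4    1    4    5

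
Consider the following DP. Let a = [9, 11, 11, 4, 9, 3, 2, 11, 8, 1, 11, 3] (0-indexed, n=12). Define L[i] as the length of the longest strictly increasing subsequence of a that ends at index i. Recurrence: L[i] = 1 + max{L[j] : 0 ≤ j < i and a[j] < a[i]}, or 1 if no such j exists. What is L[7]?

   i    0    1    2    3    4    5    6    7    8    9   10   11
a[i]    9   11   11    4    9    3    2   11    8    1   11    3
L[i]    1    2    2    1    2    1    1    3    2    1    3    2

3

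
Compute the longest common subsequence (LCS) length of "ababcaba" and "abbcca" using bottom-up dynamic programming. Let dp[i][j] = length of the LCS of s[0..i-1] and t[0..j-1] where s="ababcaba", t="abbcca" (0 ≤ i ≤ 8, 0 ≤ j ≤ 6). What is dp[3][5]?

   ''  a  b  b  c  c  a
''  0  0  0  0  0  0  0
 a  0  1  1  1  1  1  1
 b  0  1  2  2  2  2  2
 a  0  1  2  2  2  2  3
 b  0  1  2  3  3  3  3
 c  0  1  2  3  4  4  4
 a  0  1  2  3  4  4  5
 b  0  1  2  3  4  4  5
 a  0  1  2  3  4  4  5

2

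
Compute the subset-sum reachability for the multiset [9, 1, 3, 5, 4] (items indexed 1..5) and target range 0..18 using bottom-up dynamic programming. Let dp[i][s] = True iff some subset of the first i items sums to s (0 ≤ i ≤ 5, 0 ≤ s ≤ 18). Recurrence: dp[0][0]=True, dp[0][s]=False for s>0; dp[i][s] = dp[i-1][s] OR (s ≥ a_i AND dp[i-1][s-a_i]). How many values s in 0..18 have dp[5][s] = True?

17

i\s   0   1   2   3   4   5   6   7   8   9  10  11  12  13  14  15  16  17  18
  0   T   F   F   F   F   F   F   F   F   F   F   F   F   F   F   F   F   F   F
  1   T   F   F   F   F   F   F   F   F   T   F   F   F   F   F   F   F   F   F
  2   T   T   F   F   F   F   F   F   F   T   T   F   F   F   F   F   F   F   F
  3   T   T   F   T   T   F   F   F   F   T   T   F   T   T   F   F   F   F   F
  4   T   T   F   T   T   T   T   F   T   T   T   F   T   T   T   T   F   T   T
  5   T   T   F   T   T   T   T   T   T   T   T   F   T   T   T   T   T   T   T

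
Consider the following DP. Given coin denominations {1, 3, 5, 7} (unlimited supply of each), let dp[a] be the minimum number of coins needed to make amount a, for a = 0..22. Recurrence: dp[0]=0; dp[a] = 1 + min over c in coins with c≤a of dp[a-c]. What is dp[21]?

 a  0  1  2  3  4  5  6  7  8  9 10 11 12 13 14 15 16 17 18 19 20 21 22
dp  0  1  2  1  2  1  2  1  2  3  2  3  2  3  2  3  4  3  4  3  4  3  4

3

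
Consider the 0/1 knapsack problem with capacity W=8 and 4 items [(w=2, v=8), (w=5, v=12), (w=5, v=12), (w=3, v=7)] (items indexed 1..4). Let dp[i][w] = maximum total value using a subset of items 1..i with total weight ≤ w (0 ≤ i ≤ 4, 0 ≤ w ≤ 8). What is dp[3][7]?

i\w   0   1   2   3   4   5   6   7   8
  0   0   0   0   0   0   0   0   0   0
  1   0   0   8   8   8   8   8   8   8
  2   0   0   8   8   8  12  12  20  20
  3   0   0   8   8   8  12  12  20  20
  4   0   0   8   8   8  15  15  20  20

20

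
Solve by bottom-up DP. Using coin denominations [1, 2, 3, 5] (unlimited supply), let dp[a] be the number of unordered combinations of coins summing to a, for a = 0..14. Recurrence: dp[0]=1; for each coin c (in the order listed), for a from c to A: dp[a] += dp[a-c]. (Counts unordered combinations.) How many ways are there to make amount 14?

40

after  coin     0     1     2     3     4     5     6     7     8     9    10    11    12    13    14
          1     1     1     1     1     1     1     1     1     1     1     1     1     1     1     1
          2     1     1     2     2     3     3     4     4     5     5     6     6     7     7     8
          3     1     1     2     3     4     5     7     8    10    12    14    16    19    21    24
          5     1     1     2     3     4     6     8    10    13    16    20    24    29    34    40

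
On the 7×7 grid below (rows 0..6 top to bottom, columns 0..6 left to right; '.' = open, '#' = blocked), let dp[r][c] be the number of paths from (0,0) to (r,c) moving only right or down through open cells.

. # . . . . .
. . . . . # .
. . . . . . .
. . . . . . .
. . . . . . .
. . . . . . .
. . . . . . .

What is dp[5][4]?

70

r\c   0   1   2   3   4   5   6
  0   1   0   0   0   0   0   0
  1   1   1   1   1   1   0   0
  2   1   2   3   4   5   5   5
  3   1   3   6  10  15  20  25
  4   1   4  10  20  35  55  80
  5   1   5  15  35  70 125 205
  6   1   6  21  56 126 251 456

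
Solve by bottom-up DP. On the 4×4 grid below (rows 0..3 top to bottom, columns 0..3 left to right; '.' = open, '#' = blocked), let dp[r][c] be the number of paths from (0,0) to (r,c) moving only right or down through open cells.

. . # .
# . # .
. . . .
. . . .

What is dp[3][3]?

r\c   0   1   2   3
  0   1   1   0   0
  1   0   1   0   0
  2   0   1   1   1
  3   0   1   2   3

3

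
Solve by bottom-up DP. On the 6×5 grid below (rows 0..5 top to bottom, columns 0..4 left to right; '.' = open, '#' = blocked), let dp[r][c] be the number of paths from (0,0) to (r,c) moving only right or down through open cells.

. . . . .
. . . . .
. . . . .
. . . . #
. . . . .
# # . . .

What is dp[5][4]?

85

r\c   0   1   2   3   4
  0   1   1   1   1   1
  1   1   2   3   4   5
  2   1   3   6  10  15
  3   1   4  10  20   0
  4   1   5  15  35  35
  5   0   0  15  50  85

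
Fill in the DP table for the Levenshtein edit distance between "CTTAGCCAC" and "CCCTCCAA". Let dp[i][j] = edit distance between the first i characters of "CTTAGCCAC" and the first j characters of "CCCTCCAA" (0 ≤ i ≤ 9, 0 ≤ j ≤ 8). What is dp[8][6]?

   ''  C  C  C  T  C  C  A  A
''  0  1  2  3  4  5  6  7  8
 C  1  0  1  2  3  4  5  6  7
 T  2  1  1  2  2  3  4  5  6
 T  3  2  2  2  2  3  4  5  6
 A  4  3  3  3  3  3  4  4  5
 G  5  4  4  4  4  4  4  5  5
 C  6  5  4  4  5  4  4  5  6
 C  7  6  5  4  5  5  4  5  6
 A  8  7  6  5  5  6  5  4  5
 C  9  8  7  6  6  5  6  5  5

5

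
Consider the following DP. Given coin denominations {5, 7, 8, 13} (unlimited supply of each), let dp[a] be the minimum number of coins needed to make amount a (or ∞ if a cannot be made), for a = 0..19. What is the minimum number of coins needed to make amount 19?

 a  0  1  2  3  4  5  6  7  8  9 10 11 12 13 14 15 16 17 18 19
dp  0  -  -  -  -  1  -  1  1  -  2  -  2  1  2  2  2  3  2  3
(- denotes ∞ / unreachable)

3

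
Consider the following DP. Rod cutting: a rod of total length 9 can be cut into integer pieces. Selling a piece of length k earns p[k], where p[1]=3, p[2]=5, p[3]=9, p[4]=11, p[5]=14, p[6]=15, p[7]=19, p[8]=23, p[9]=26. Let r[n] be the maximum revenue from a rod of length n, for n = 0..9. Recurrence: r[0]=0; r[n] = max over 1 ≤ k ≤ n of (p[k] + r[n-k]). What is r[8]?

   n    0    1    2    3    4    5    6    7    8    9
r[n]    0    3    6    9   12   15   18   21   24   27

24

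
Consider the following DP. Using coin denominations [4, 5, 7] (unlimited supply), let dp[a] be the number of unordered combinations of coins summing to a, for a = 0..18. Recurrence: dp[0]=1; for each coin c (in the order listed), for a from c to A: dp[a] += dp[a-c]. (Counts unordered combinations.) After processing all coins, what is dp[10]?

1

after  coin     0     1     2     3     4     5     6     7     8     9    10    11    12    13    14    15    16    17    18
          4     1     0     0     0     1     0     0     0     1     0     0     0     1     0     0     0     1     0     0
          5     1     0     0     0     1     1     0     0     1     1     1     0     1     1     1     1     1     1     1
          7     1     0     0     0     1     1     0     1     1     1     1     1     2     1     2     2     2     2     2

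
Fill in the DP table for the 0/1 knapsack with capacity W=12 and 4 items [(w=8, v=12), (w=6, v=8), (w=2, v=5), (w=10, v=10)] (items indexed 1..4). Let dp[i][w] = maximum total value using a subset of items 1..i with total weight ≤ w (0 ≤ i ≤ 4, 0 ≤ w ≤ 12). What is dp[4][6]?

i\w   0   1   2   3   4   5   6   7   8   9  10  11  12
  0   0   0   0   0   0   0   0   0   0   0   0   0   0
  1   0   0   0   0   0   0   0   0  12  12  12  12  12
  2   0   0   0   0   0   0   8   8  12  12  12  12  12
  3   0   0   5   5   5   5   8   8  13  13  17  17  17
  4   0   0   5   5   5   5   8   8  13  13  17  17  17

8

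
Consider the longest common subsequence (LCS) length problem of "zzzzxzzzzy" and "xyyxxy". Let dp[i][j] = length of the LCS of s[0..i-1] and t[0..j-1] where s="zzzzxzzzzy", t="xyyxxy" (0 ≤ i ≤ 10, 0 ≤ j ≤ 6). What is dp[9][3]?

1

   ''  x  y  y  x  x  y
''  0  0  0  0  0  0  0
 z  0  0  0  0  0  0  0
 z  0  0  0  0  0  0  0
 z  0  0  0  0  0  0  0
 z  0  0  0  0  0  0  0
 x  0  1  1  1  1  1  1
 z  0  1  1  1  1  1  1
 z  0  1  1  1  1  1  1
 z  0  1  1  1  1  1  1
 z  0  1  1  1  1  1  1
 y  0  1  2  2  2  2  2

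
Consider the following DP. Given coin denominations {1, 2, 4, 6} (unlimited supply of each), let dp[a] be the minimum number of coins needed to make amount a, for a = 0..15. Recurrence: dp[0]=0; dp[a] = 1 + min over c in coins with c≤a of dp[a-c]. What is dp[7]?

 a  0  1  2  3  4  5  6  7  8  9 10 11 12 13 14 15
dp  0  1  1  2  1  2  1  2  2  3  2  3  2  3  3  4

2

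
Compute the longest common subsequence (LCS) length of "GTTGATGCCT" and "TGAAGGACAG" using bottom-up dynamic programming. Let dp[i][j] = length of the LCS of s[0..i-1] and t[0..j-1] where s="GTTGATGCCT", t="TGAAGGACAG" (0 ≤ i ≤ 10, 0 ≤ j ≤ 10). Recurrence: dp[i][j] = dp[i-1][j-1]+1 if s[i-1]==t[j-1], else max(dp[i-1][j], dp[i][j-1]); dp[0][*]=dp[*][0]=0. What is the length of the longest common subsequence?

5

   ''  T  G  A  A  G  G  A  C  A  G
''  0  0  0  0  0  0  0  0  0  0  0
 G  0  0  1  1  1  1  1  1  1  1  1
 T  0  1  1  1  1  1  1  1  1  1  1
 T  0  1  1  1  1  1  1  1  1  1  1
 G  0  1  2  2  2  2  2  2  2  2  2
 A  0  1  2  3  3  3  3  3  3  3  3
 T  0  1  2  3  3  3  3  3  3  3  3
 G  0  1  2  3  3  4  4  4  4  4  4
 C  0  1  2  3  3  4  4  4  5  5  5
 C  0  1  2  3  3  4  4  4  5  5  5
 T  0  1  2  3  3  4  4  4  5  5  5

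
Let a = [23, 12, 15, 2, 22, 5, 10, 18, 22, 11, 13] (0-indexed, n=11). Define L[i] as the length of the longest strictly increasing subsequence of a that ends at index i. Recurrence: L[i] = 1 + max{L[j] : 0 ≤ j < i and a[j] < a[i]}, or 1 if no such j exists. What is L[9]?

   i    0    1    2    3    4    5    6    7    8    9   10
a[i]   23   12   15    2   22    5   10   18   22   11   13
L[i]    1    1    2    1    3    2    3    4    5    4    5

4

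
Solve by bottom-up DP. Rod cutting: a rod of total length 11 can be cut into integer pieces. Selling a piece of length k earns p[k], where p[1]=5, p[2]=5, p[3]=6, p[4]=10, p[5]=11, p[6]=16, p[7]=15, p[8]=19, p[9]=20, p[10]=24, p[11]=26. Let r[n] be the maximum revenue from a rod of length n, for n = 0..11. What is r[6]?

30

   n    0    1    2    3    4    5    6    7    8    9   10   11
r[n]    0    5   10   15   20   25   30   35   40   45   50   55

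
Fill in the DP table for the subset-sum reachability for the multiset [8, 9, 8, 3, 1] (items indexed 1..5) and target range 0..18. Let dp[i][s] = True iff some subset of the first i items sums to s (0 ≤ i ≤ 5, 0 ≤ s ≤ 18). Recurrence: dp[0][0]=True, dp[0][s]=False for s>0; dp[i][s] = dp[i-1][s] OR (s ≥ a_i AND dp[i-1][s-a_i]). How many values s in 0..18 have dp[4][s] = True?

i\s   0   1   2   3   4   5   6   7   8   9  10  11  12  13  14  15  16  17  18
  0   T   F   F   F   F   F   F   F   F   F   F   F   F   F   F   F   F   F   F
  1   T   F   F   F   F   F   F   F   T   F   F   F   F   F   F   F   F   F   F
  2   T   F   F   F   F   F   F   F   T   T   F   F   F   F   F   F   F   T   F
  3   T   F   F   F   F   F   F   F   T   T   F   F   F   F   F   F   T   T   F
  4   T   F   F   T   F   F   F   F   T   T   F   T   T   F   F   F   T   T   F
  5   T   T   F   T   T   F   F   F   T   T   T   T   T   T   F   F   T   T   T

8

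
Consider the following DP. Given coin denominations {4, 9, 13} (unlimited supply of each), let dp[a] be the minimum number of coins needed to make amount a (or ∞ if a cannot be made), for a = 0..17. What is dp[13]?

1

 a  0  1  2  3  4  5  6  7  8  9 10 11 12 13 14 15 16 17
dp  0  -  -  -  1  -  -  -  2  1  -  -  3  1  -  -  4  2
(- denotes ∞ / unreachable)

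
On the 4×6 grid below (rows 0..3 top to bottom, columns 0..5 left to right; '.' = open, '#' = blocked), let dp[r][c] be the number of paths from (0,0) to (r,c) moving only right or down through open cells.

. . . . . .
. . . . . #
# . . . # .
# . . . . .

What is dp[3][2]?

r\c   0   1   2   3   4   5
  0   1   1   1   1   1   1
  1   1   2   3   4   5   0
  2   0   2   5   9   0   0
  3   0   2   7  16  16  16

7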